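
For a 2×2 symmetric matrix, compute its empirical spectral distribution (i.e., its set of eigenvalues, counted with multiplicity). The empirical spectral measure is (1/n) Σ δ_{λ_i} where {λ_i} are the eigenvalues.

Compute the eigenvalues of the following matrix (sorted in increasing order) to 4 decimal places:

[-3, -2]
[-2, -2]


Since M is real symmetric, both eigenvalues are real; they are the roots of det(λI − M) = λ² − (tr M) λ + det M.
tr M = -3 + (-2) = -5.
det M = (-3)·(-2) − (-2)² = 6 − 4 = 2.
Characteristic polynomial: λ² + 5λ + 2 = 0.
Discriminant Δ = (tr M)² − 4·det M = 25 − 8 = 17; √Δ = 4.123106.
λ = (tr M ± √Δ)/2 = (-5 ± 4.123106)/2, giving (tr M − √Δ)/2 = -4.5616 and (tr M + √Δ)/2 = -0.4384.

Eigenvalues sorted in increasing order: [-4.5616, -0.4384].


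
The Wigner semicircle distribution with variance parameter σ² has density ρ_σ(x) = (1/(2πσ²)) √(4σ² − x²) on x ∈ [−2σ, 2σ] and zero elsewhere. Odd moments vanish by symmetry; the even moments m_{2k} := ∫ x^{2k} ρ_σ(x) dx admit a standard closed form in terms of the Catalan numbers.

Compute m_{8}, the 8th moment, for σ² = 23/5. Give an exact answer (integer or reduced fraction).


By the scaled semicircle moment identity, m_{2k} = σ^{2k} · C_k with k = 4.
C_4 = (1/(k+1)) · C(2k, k) = (1/5) · C(8, 4) = (1/5) · 70 = 14.
σ^{2k} = (σ²)^k = (23/5)^4 = 279841/625.

Therefore m_{8} = σ^{8} · C_4 = (279841/625) · 14 = 3917774/625.


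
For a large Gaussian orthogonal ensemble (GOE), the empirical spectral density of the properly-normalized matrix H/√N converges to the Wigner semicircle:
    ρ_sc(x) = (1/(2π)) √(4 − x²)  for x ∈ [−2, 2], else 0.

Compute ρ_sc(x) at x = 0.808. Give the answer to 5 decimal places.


ρ_sc(x) = (1/(2π)) √(4 − x²). With x = 0.808:
  4 − x² = 4 − (0.808)² = 4 − 0.652864 = 3.347136.
  √(4 − x²) = 1.829518.
  1/(2π) = 0.159155.
  ρ_sc(0.808) = 0.159155 · 1.829518 = 0.291177.

Rounded to 5 decimal places: ρ_sc(0.808) ≈ 0.29118.


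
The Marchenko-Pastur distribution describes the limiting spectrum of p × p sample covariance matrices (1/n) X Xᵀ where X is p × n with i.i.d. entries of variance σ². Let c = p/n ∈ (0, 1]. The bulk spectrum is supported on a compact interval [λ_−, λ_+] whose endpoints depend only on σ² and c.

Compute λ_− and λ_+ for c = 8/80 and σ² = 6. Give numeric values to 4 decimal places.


c = 8/80 = 0.100000; √c = 0.316228.
λ_− = σ² (1 − √c)² = 6 · (1 − 0.316228)² = 6 · (0.683772)² = 2.805267.
λ_+ = σ² (1 + √c)² = 6 · (1 + 0.316228)² = 6 · (1.316228)² = 10.394733.

Rounded to 4 decimal places: λ_− ≈ 2.8053, λ_+ ≈ 10.3947.


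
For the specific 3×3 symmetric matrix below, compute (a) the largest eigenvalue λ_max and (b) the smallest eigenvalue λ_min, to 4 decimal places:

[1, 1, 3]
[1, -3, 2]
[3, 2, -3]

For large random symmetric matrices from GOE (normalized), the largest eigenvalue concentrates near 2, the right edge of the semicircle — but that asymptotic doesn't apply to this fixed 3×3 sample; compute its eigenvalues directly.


Since M is real symmetric, all three eigenvalues are real; they are the roots of det(λI − M) = λ³ − (tr M) λ² + s λ − det M, where s is the sum of the principal 2×2 minors.
tr M = 1 + (-3) + (-3) = -5.
s = (1·(-3) − 1²) + (1·(-3) − 3²) + ((-3)·(-3) − 2²) = -4 + (-12) + 5 = -11.
det M (expand along row 1) = 1·5 − 1·(-9) + 3·11 = 47.
Characteristic polynomial: λ³ + 5λ² − 11λ − 47 = 0.
Substitute λ = y + (tr M)/3 = y − 1.666667 to remove the quadratic term: y³ + p·y + q = 0 with p = s − (tr M)²/3 = -19.333333 and q = −2(tr M)³/27 + (tr M)·s/3 − det M = -19.407407.
Three real roots ⇒ use the trigonometric (Viète) form: r = 2√(−p/3) = 5.077182, φ = arccos(3q/(p·r)) = arccos(0.593143) = 0.935839 rad.
y_k = r·cos(φ/3 − 2πk/3) for k = 0, 1, 2 gives y = 4.832147, -1.066592, -3.765555.
λ_k = y_k − 1.666667 gives λ = 3.1655, -2.7333, -5.4322 (check: the sum is -5.0000 = tr M).

Hence λ_max = 3.1655 and λ_min = -5.4322.


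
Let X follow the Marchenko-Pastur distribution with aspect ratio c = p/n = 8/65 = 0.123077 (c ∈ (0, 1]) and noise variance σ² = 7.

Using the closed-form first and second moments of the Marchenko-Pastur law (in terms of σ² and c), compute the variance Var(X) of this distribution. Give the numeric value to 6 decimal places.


Recall the MP moments m_1 = E[X] = σ² and m_2 = E[X²] = σ⁴ (1 + c).
m_1 = E[X] = σ² = 7, so m_1² = 49.
m_2 = E[X²] = σ⁴ (1 + c) = 49 · (1 + 0.123077) = 49 · 1.123077 = 55.030769.
(Note m_2 − m_1² simplifies to c · σ⁴ = 0.123077 · 49.)

Var(X) = m_2 − m_1² = 55.030769 − 49 = 6.030769.


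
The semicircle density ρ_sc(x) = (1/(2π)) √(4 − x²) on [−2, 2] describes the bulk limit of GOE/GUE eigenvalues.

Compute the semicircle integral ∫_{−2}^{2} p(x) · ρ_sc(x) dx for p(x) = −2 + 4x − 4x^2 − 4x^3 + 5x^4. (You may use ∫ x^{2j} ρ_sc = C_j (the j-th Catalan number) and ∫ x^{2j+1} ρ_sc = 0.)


Write p(x) = Σ a_i x^i, split into monomials and integrate each against ρ_sc separately.
Using ∫ x^{2j} ρ_sc = C_j = (1/(j+1)) C(2j, j) (Catalan numbers) and ∫ x^{2j+1} ρ_sc = 0 (odd monomials vanish by symmetry):
  i = 0 (even): a_0 · C_{0} = -2 · 1 = -2
  i = 1 (odd): ∫ x^1 ρ_sc = 0 (vanishes)
  i = 2 (even): a_2 · C_{1} = -4 · 1 = -4
  i = 3 (odd): ∫ x^3 ρ_sc = 0 (vanishes)
  i = 4 (even): a_4 · C_{2} = 5 · 2 = 10

Summing the contributions: ∫_{−2}^{2} p(x) ρ_sc(x) dx = (-2) + (-4) + 10 = 4.


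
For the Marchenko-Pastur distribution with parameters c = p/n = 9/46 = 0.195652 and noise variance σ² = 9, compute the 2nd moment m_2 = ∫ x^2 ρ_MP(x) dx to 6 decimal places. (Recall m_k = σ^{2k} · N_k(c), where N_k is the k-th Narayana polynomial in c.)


E[X²] = σ⁴ (1 + c) (second MP moment). With σ² = 9 (so σ⁴ = 81) and c = 9/46 = 0.195652: E[X²] = 81 · (1 + 0.195652) = 81 · 1.195652.

So E[X^2] = 96.847826.


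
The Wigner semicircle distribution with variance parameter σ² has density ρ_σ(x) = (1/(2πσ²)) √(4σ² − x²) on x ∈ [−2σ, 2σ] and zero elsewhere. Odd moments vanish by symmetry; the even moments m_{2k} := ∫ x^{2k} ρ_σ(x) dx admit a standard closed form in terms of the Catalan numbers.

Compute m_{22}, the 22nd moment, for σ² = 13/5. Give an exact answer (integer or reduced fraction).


By the scaled semicircle moment identity, m_{2k} = σ^{2k} · C_k with k = 11.
C_11 = (1/(k+1)) · C(2k, k) = (1/12) · C(22, 11) = (1/12) · 705432 = 58786.
σ^{2k} = (σ²)^k = (13/5)^11 = 1792160394037/48828125.

Therefore m_{22} = σ^{22} · C_11 = (1792160394037/48828125) · 58786 = 105353940923859082/48828125.


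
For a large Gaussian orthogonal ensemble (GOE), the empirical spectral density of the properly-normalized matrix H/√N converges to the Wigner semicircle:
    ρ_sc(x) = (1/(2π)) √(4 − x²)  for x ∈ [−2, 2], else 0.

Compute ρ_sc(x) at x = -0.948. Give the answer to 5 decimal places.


ρ_sc(x) = (1/(2π)) √(4 − x²). With x = -0.948:
  4 − x² = 4 − (-0.948)² = 4 − 0.898704 = 3.101296.
  √(4 − x²) = 1.761050.
  1/(2π) = 0.159155.
  ρ_sc(-0.948) = 0.159155 · 1.761050 = 0.280280.

Rounded to 5 decimal places: ρ_sc(-0.948) ≈ 0.28028.


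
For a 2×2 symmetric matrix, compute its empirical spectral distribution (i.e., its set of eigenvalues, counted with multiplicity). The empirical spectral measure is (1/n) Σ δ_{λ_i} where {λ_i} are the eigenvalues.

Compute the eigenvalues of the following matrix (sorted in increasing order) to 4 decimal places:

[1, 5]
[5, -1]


Since M is real symmetric, both eigenvalues are real; they are the roots of det(λI − M) = λ² − (tr M) λ + det M.
tr M = 1 + (-1) = 0.
det M = 1·(-1) − 5² = -1 − 25 = -26.
Characteristic polynomial: λ² − 26 = 0.
Discriminant Δ = (tr M)² − 4·det M = 0 − (-104) = 104; √Δ = 10.198039.
λ = (tr M ± √Δ)/2 = (0 ± 10.198039)/2, giving (tr M − √Δ)/2 = -5.0990 and (tr M + √Δ)/2 = 5.0990.

Eigenvalues sorted in increasing order: [-5.0990, 5.0990].


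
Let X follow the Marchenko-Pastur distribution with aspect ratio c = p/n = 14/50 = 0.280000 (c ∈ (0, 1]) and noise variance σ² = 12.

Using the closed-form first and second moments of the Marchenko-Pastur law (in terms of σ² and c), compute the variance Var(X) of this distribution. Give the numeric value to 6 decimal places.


Recall the MP moments m_1 = E[X] = σ² and m_2 = E[X²] = σ⁴ (1 + c).
m_1 = E[X] = σ² = 12, so m_1² = 144.
m_2 = E[X²] = σ⁴ (1 + c) = 144 · (1 + 0.280000) = 144 · 1.280000 = 184.320000.
(Note m_2 − m_1² simplifies to c · σ⁴ = 0.280000 · 144.)

Var(X) = m_2 − m_1² = 184.320000 − 144 = 40.320000.


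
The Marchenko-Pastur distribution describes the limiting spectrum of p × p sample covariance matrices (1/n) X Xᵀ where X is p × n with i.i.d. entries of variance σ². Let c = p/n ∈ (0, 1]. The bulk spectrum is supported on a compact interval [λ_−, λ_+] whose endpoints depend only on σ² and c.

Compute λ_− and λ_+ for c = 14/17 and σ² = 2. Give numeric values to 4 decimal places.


c = 14/17 = 0.823529; √c = 0.907485.
λ_− = σ² (1 − √c)² = 2 · (1 − 0.907485)² = 2 · (0.092515)² = 0.017118.
λ_+ = σ² (1 + √c)² = 2 · (1 + 0.907485)² = 2 · (1.907485)² = 7.277000.

Rounded to 4 decimal places: λ_− ≈ 0.0171, λ_+ ≈ 7.2770.


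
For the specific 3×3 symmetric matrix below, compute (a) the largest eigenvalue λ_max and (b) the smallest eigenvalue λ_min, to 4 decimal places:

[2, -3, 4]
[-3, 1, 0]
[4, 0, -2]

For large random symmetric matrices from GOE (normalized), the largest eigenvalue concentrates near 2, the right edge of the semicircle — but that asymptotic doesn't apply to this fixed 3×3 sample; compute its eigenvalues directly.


Since M is real symmetric, all three eigenvalues are real; they are the roots of det(λI − M) = λ³ − (tr M) λ² + s λ − det M, where s is the sum of the principal 2×2 minors.
tr M = 2 + 1 + (-2) = 1.
s = (2·1 − (-3)²) + (2·(-2) − 4²) + (1·(-2) − 0²) = -7 + (-20) + (-2) = -29.
det M (expand along row 1) = 2·(-2) − (-3)·6 + 4·(-4) = -2.
Characteristic polynomial: λ³ − λ² − 29λ + 2 = 0.
Substitute λ = y + (tr M)/3 = y + 0.333333 to remove the quadratic term: y³ + p·y + q = 0 with p = s − (tr M)²/3 = -29.333333 and q = −2(tr M)³/27 + (tr M)·s/3 − det M = -7.740741.
Three real roots ⇒ use the trigonometric (Viète) form: r = 2√(−p/3) = 6.253888, φ = arccos(3q/(p·r)) = arccos(0.126588) = 1.443868 rad.
y_k = r·cos(φ/3 − 2πk/3) for k = 0, 1, 2 gives y = 5.543439, -0.264520, -5.278919.
λ_k = y_k + 0.333333 gives λ = 5.8768, 0.0688, -4.9456 (check: the sum is 1.0000 = tr M).

Hence λ_max = 5.8768 and λ_min = -4.9456.


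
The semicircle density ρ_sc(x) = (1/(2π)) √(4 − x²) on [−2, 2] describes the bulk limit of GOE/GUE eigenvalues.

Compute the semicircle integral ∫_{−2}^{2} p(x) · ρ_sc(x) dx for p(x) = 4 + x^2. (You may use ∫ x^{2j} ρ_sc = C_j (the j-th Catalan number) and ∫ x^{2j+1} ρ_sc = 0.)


Write p(x) = Σ a_i x^i, split into monomials and integrate each against ρ_sc separately.
Using ∫ x^{2j} ρ_sc = C_j = (1/(j+1)) C(2j, j) (Catalan numbers) and ∫ x^{2j+1} ρ_sc = 0 (odd monomials vanish by symmetry):
  i = 0 (even): a_0 · C_{0} = 4 · 1 = 4
  i = 2 (even): a_2 · C_{1} = 1 · 1 = 1

Summing the contributions: ∫_{−2}^{2} p(x) ρ_sc(x) dx = 4 + 1 = 5.


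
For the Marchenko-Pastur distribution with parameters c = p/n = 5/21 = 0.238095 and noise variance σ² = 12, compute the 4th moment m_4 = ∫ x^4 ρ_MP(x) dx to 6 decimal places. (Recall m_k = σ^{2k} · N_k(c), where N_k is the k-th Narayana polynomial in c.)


E[X⁴] = σ⁸ (1 + 6c + 6c² + c³) (fourth MP moment). With σ² = 12 (so σ⁸ = 20736) and c = 5/21 = 0.238095: E[X⁴] = 20736 · (1 + 6·0.238095 + 6·(0.238095)² + (0.238095)³) = 20736 · 2.782205.

So E[X^4] = 57691.801749.


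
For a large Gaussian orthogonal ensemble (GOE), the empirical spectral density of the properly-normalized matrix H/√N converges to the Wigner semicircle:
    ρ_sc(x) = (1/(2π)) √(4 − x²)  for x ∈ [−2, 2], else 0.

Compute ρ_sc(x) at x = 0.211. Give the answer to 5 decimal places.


ρ_sc(x) = (1/(2π)) √(4 − x²). With x = 0.211:
  4 − x² = 4 − (0.211)² = 4 − 0.044521 = 3.955479.
  √(4 − x²) = 1.988839.
  1/(2π) = 0.159155.
  ρ_sc(0.211) = 0.159155 · 1.988839 = 0.316533.

Rounded to 5 decimal places: ρ_sc(0.211) ≈ 0.31653.


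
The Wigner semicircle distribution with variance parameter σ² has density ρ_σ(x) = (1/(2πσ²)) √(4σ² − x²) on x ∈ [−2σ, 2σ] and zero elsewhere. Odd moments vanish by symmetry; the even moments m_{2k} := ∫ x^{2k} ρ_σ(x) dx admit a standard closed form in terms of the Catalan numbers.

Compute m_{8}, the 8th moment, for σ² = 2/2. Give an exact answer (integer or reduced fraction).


By the scaled semicircle moment identity, m_{2k} = σ^{2k} · C_k with k = 4.
C_4 = (1/(k+1)) · C(2k, k) = (1/5) · C(8, 4) = (1/5) · 70 = 14.
σ^{2k} = (σ²)^k = (2/2)^4 = 1.

Therefore m_{8} = σ^{8} · C_4 = 1 · 14 = 14.


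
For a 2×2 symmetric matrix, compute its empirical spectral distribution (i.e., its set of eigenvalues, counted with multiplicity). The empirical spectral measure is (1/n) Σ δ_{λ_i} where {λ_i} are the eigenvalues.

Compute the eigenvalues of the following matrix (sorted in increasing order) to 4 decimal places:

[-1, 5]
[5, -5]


Since M is real symmetric, both eigenvalues are real; they are the roots of det(λI − M) = λ² − (tr M) λ + det M.
tr M = -1 + (-5) = -6.
det M = (-1)·(-5) − 5² = 5 − 25 = -20.
Characteristic polynomial: λ² + 6λ − 20 = 0.
Discriminant Δ = (tr M)² − 4·det M = 36 − (-80) = 116; √Δ = 10.770330.
λ = (tr M ± √Δ)/2 = (-6 ± 10.770330)/2, giving (tr M − √Δ)/2 = -8.3852 and (tr M + √Δ)/2 = 2.3852.

Eigenvalues sorted in increasing order: [-8.3852, 2.3852].


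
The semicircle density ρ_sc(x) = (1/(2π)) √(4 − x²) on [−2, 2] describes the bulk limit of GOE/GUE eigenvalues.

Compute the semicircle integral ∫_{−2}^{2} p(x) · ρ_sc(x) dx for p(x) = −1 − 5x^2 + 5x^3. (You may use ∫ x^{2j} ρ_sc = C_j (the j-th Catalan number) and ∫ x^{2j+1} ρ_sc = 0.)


Write p(x) = Σ a_i x^i, split into monomials and integrate each against ρ_sc separately.
Using ∫ x^{2j} ρ_sc = C_j = (1/(j+1)) C(2j, j) (Catalan numbers) and ∫ x^{2j+1} ρ_sc = 0 (odd monomials vanish by symmetry):
  i = 0 (even): a_0 · C_{0} = -1 · 1 = -1
  i = 2 (even): a_2 · C_{1} = -5 · 1 = -5
  i = 3 (odd): ∫ x^3 ρ_sc = 0 (vanishes)

Summing the contributions: ∫_{−2}^{2} p(x) ρ_sc(x) dx = (-1) + (-5) = -6.


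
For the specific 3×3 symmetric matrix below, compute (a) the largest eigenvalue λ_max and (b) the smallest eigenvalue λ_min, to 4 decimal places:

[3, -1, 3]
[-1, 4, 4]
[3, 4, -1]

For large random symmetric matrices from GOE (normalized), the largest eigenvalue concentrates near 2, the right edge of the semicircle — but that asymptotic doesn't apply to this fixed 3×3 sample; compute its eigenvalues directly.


Since M is real symmetric, all three eigenvalues are real; they are the roots of det(λI − M) = λ³ − (tr M) λ² + s λ − det M, where s is the sum of the principal 2×2 minors.
tr M = 3 + 4 + (-1) = 6.
s = (3·4 − (-1)²) + (3·(-1) − 3²) + (4·(-1) − 4²) = 11 + (-12) + (-20) = -21.
det M (expand along row 1) = 3·(-20) − (-1)·(-11) + 3·(-16) = -119.
Characteristic polynomial: λ³ − 6λ² − 21λ + 119 = 0.
Substitute λ = y + (tr M)/3 = y + 2.000000 to remove the quadratic term: y³ + p·y + q = 0 with p = s − (tr M)²/3 = -33.000000 and q = −2(tr M)³/27 + (tr M)·s/3 − det M = 61.000000.
Three real roots ⇒ use the trigonometric (Viète) form: r = 2√(−p/3) = 6.633250, φ = arccos(3q/(p·r)) = arccos(-0.836009) = 2.560765 rad.
y_k = r·cos(φ/3 − 2πk/3) for k = 0, 1, 2 gives y = 4.359923, 2.149393, -6.509315.
λ_k = y_k + 2.000000 gives λ = 6.3599, 4.1494, -4.5093 (check: the sum is 6.0000 = tr M).

Hence λ_max = 6.3599 and λ_min = -4.5093.


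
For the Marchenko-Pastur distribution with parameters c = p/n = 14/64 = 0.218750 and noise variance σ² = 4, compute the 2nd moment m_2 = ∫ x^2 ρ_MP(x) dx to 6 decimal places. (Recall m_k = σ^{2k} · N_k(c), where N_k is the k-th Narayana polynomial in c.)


E[X²] = σ⁴ (1 + c) (second MP moment). With σ² = 4 (so σ⁴ = 16) and c = 14/64 = 0.218750: E[X²] = 16 · (1 + 0.218750) = 16 · 1.218750.

So E[X^2] = 19.500000.


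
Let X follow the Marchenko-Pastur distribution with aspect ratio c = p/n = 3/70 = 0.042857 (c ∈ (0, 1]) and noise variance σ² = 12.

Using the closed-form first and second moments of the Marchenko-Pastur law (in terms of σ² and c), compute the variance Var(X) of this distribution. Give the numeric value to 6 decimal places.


Recall the MP moments m_1 = E[X] = σ² and m_2 = E[X²] = σ⁴ (1 + c).
m_1 = E[X] = σ² = 12, so m_1² = 144.
m_2 = E[X²] = σ⁴ (1 + c) = 144 · (1 + 0.042857) = 144 · 1.042857 = 150.171429.
(Note m_2 − m_1² simplifies to c · σ⁴ = 0.042857 · 144.)

Var(X) = m_2 − m_1² = 150.171429 − 144 = 6.171429.


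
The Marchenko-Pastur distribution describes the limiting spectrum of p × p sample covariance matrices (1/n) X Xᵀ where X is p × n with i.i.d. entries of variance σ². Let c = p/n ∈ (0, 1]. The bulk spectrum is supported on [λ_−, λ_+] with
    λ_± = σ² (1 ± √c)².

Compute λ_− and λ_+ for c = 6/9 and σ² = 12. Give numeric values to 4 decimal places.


c = 6/9 = 0.666667; √c = 0.816497.
λ_− = σ² (1 − √c)² = 12 · (1 − 0.816497)² = 12 · (0.183503)² = 0.404082.
λ_+ = σ² (1 + √c)² = 12 · (1 + 0.816497)² = 12 · (1.816497)² = 39.595918.

Rounded to 4 decimal places: λ_− ≈ 0.4041, λ_+ ≈ 39.5959.


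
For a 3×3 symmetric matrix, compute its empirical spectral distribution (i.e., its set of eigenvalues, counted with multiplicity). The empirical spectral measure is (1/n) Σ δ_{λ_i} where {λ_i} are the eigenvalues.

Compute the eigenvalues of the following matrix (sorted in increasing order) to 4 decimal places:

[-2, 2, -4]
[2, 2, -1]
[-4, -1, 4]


Since M is real symmetric, all three eigenvalues are real; they are the roots of det(λI − M) = λ³ − (tr M) λ² + s λ − det M, where s is the sum of the principal 2×2 minors.
tr M = -2 + 2 + 4 = 4.
s = ((-2)·2 − 2²) + ((-2)·4 − (-4)²) + (2·4 − (-1)²) = -8 + (-24) + 7 = -25.
det M (expand along row 1) = (-2)·7 − 2·4 + (-4)·6 = -46.
Characteristic polynomial: λ³ − 4λ² − 25λ + 46 = 0.
Substitute λ = y + (tr M)/3 = y + 1.333333 to remove the quadratic term: y³ + p·y + q = 0 with p = s − (tr M)²/3 = -30.333333 and q = −2(tr M)³/27 + (tr M)·s/3 − det M = 7.925926.
Three real roots ⇒ use the trigonometric (Viète) form: r = 2√(−p/3) = 6.359595, φ = arccos(3q/(p·r)) = arccos(-0.123260) = 1.694370 rad.
y_k = r·cos(φ/3 − 2πk/3) for k = 0, 1, 2 gives y = 5.371956, 0.261886, -5.633842.
λ_k = y_k + 1.333333 gives λ = 6.7053, 1.5952, -4.3005 (check: the sum is 4.0000 = tr M).

Eigenvalues sorted in increasing order: [-4.3005, 1.5952, 6.7053].


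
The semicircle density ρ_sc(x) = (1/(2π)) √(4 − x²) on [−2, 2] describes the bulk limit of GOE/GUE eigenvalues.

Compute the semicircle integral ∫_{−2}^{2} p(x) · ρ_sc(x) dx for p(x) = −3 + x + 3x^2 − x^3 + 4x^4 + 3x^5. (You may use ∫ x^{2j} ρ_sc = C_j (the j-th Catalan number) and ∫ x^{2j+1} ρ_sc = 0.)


Write p(x) = Σ a_i x^i, split into monomials and integrate each against ρ_sc separately.
Using ∫ x^{2j} ρ_sc = C_j = (1/(j+1)) C(2j, j) (Catalan numbers) and ∫ x^{2j+1} ρ_sc = 0 (odd monomials vanish by symmetry):
  i = 0 (even): a_0 · C_{0} = -3 · 1 = -3
  i = 1 (odd): ∫ x^1 ρ_sc = 0 (vanishes)
  i = 2 (even): a_2 · C_{1} = 3 · 1 = 3
  i = 3 (odd): ∫ x^3 ρ_sc = 0 (vanishes)
  i = 4 (even): a_4 · C_{2} = 4 · 2 = 8
  i = 5 (odd): ∫ x^5 ρ_sc = 0 (vanishes)

Summing the contributions: ∫_{−2}^{2} p(x) ρ_sc(x) dx = (-3) + 3 + 8 = 8.


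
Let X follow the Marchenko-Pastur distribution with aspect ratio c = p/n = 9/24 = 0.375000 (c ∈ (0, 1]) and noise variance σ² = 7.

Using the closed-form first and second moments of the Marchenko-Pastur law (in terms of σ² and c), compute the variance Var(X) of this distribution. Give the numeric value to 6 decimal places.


Recall the MP moments m_1 = E[X] = σ² and m_2 = E[X²] = σ⁴ (1 + c).
m_1 = E[X] = σ² = 7, so m_1² = 49.
m_2 = E[X²] = σ⁴ (1 + c) = 49 · (1 + 0.375000) = 49 · 1.375000 = 67.375000.
(Note m_2 − m_1² simplifies to c · σ⁴ = 0.375000 · 49.)

Var(X) = m_2 − m_1² = 67.375000 − 49 = 18.375000.


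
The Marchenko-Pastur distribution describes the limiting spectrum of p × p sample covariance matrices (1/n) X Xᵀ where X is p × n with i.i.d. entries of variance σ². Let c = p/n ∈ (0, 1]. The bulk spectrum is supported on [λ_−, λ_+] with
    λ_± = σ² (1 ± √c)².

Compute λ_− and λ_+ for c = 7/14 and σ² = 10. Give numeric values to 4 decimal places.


c = 7/14 = 0.500000; √c = 0.707107.
λ_− = σ² (1 − √c)² = 10 · (1 − 0.707107)² = 10 · (0.292893)² = 0.857864.
λ_+ = σ² (1 + √c)² = 10 · (1 + 0.707107)² = 10 · (1.707107)² = 29.142136.

Rounded to 4 decimal places: λ_− ≈ 0.8579, λ_+ ≈ 29.1421.


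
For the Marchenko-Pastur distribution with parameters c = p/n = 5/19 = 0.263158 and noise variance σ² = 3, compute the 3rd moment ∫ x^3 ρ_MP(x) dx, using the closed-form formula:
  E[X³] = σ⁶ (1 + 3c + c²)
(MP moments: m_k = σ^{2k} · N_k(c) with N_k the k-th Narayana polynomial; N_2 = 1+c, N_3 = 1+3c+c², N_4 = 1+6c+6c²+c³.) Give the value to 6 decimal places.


E[X³] = σ⁶ (1 + 3c + c²) (third MP moment). With σ² = 3 (so σ⁶ = 27) and c = 5/19 = 0.263158: E[X³] = 27 · (1 + 3·0.263158 + (0.263158)²) = 27 · 1.858726.

So E[X^3] = 50.185596.


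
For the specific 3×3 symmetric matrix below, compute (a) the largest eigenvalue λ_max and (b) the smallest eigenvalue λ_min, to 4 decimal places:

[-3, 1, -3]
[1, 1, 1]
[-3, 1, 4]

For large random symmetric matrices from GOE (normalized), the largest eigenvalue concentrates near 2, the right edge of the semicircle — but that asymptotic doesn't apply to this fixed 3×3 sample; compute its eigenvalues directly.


Since M is real symmetric, all three eigenvalues are real; they are the roots of det(λI − M) = λ³ − (tr M) λ² + s λ − det M, where s is the sum of the principal 2×2 minors.
tr M = -3 + 1 + 4 = 2.
s = ((-3)·1 − 1²) + ((-3)·4 − (-3)²) + (1·4 − 1²) = -4 + (-21) + 3 = -22.
det M (expand along row 1) = (-3)·3 − 1·7 + (-3)·4 = -28.
Characteristic polynomial: λ³ − 2λ² − 22λ + 28 = 0.
Substitute λ = y + (tr M)/3 = y + 0.666667 to remove the quadratic term: y³ + p·y + q = 0 with p = s − (tr M)²/3 = -23.333333 and q = −2(tr M)³/27 + (tr M)·s/3 − det M = 12.740741.
Three real roots ⇒ use the trigonometric (Viète) form: r = 2√(−p/3) = 5.577734, φ = arccos(3q/(p·r)) = arccos(-0.293685) = 1.868876 rad.
y_k = r·cos(φ/3 − 2πk/3) for k = 0, 1, 2 gives y = 4.529989, 0.553291, -5.083280.
λ_k = y_k + 0.666667 gives λ = 5.1967, 1.2200, -4.4166 (check: the sum is 2.0000 = tr M).

Hence λ_max = 5.1967 and λ_min = -4.4166.


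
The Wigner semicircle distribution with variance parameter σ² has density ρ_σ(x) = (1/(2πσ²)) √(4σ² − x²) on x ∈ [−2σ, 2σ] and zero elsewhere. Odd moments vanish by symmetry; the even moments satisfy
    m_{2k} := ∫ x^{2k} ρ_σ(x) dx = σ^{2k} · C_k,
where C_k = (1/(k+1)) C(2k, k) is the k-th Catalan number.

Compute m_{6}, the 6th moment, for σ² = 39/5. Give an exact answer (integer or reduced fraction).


By the scaled semicircle moment identity, m_{2k} = σ^{2k} · C_k with k = 3.
C_3 = (1/(k+1)) · C(2k, k) = (1/4) · C(6, 3) = (1/4) · 20 = 5.
σ^{2k} = (σ²)^k = (39/5)^3 = 59319/125.

Therefore m_{6} = σ^{6} · C_3 = (59319/125) · 5 = 59319/25.


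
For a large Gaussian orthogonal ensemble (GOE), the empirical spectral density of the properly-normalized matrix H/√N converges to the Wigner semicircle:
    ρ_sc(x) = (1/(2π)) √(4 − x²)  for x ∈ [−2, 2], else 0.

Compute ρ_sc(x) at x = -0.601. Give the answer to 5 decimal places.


ρ_sc(x) = (1/(2π)) √(4 − x²). With x = -0.601:
  4 − x² = 4 − (-0.601)² = 4 − 0.361201 = 3.638799.
  √(4 − x²) = 1.907564.
  1/(2π) = 0.159155.
  ρ_sc(-0.601) = 0.159155 · 1.907564 = 0.303598.

Rounded to 5 decimal places: ρ_sc(-0.601) ≈ 0.30360.


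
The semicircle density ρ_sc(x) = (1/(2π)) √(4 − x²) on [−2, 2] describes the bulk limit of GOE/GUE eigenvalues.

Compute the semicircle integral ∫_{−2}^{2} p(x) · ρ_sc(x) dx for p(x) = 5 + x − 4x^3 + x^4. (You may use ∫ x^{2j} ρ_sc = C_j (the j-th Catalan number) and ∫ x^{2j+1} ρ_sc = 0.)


Write p(x) = Σ a_i x^i, split into monomials and integrate each against ρ_sc separately.
Using ∫ x^{2j} ρ_sc = C_j = (1/(j+1)) C(2j, j) (Catalan numbers) and ∫ x^{2j+1} ρ_sc = 0 (odd monomials vanish by symmetry):
  i = 0 (even): a_0 · C_{0} = 5 · 1 = 5
  i = 1 (odd): ∫ x^1 ρ_sc = 0 (vanishes)
  i = 3 (odd): ∫ x^3 ρ_sc = 0 (vanishes)
  i = 4 (even): a_4 · C_{2} = 1 · 2 = 2

Summing the contributions: ∫_{−2}^{2} p(x) ρ_sc(x) dx = 5 + 2 = 7.


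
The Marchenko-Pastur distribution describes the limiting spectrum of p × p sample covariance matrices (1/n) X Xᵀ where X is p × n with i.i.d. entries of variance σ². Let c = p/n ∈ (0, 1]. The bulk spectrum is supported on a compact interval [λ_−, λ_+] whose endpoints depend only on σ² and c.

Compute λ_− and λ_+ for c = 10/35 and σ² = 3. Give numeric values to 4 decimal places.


c = 10/35 = 0.285714; √c = 0.534522.
λ_− = σ² (1 − √c)² = 3 · (1 − 0.534522)² = 3 · (0.465478)² = 0.650008.
λ_+ = σ² (1 + √c)² = 3 · (1 + 0.534522)² = 3 · (1.534522)² = 7.064278.

Rounded to 4 decimal places: λ_− ≈ 0.6500, λ_+ ≈ 7.0643.


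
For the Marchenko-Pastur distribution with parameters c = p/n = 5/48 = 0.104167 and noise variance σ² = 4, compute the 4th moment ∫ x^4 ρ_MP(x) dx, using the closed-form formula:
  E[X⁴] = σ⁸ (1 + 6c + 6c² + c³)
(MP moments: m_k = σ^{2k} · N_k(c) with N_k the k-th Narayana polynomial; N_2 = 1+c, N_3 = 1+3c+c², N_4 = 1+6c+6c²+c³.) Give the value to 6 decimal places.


E[X⁴] = σ⁸ (1 + 6c + 6c² + c³) (fourth MP moment). With σ² = 4 (so σ⁸ = 256) and c = 5/48 = 0.104167: E[X⁴] = 256 · (1 + 6·0.104167 + 6·(0.104167)² + (0.104167)³) = 256 · 1.691234.

So E[X^4] = 432.956019.


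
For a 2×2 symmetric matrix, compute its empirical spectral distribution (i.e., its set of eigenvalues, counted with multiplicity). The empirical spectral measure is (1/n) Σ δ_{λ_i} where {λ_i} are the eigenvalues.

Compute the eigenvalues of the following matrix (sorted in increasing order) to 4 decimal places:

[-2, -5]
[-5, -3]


Since M is real symmetric, both eigenvalues are real; they are the roots of det(λI − M) = λ² − (tr M) λ + det M.
tr M = -2 + (-3) = -5.
det M = (-2)·(-3) − (-5)² = 6 − 25 = -19.
Characteristic polynomial: λ² + 5λ − 19 = 0.
Discriminant Δ = (tr M)² − 4·det M = 25 − (-76) = 101; √Δ = 10.049876.
λ = (tr M ± √Δ)/2 = (-5 ± 10.049876)/2, giving (tr M − √Δ)/2 = -7.5249 and (tr M + √Δ)/2 = 2.5249.

Eigenvalues sorted in increasing order: [-7.5249, 2.5249].


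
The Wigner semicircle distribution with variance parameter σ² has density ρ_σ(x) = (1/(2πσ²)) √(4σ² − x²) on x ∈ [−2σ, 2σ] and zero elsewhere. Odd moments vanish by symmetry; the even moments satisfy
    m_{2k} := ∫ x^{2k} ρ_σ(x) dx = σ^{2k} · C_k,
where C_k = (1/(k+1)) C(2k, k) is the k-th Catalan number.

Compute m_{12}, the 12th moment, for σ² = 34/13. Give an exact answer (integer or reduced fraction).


By the scaled semicircle moment identity, m_{2k} = σ^{2k} · C_k with k = 6.
C_6 = (1/(k+1)) · C(2k, k) = (1/7) · C(12, 6) = (1/7) · 924 = 132.
σ^{2k} = (σ²)^k = (34/13)^6 = 1544804416/4826809.

Therefore m_{12} = σ^{12} · C_6 = (1544804416/4826809) · 132 = 203914182912/4826809.


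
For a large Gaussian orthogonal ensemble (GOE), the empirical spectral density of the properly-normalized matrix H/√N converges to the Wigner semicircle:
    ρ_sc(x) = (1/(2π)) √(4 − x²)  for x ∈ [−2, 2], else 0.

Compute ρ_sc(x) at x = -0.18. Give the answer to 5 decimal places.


ρ_sc(x) = (1/(2π)) √(4 − x²). With x = -0.18:
  4 − x² = 4 − (-0.18)² = 4 − 0.032400 = 3.967600.
  √(4 − x²) = 1.991884.
  1/(2π) = 0.159155.
  ρ_sc(-0.18) = 0.159155 · 1.991884 = 0.317018.

Rounded to 5 decimal places: ρ_sc(-0.18) ≈ 0.31702.


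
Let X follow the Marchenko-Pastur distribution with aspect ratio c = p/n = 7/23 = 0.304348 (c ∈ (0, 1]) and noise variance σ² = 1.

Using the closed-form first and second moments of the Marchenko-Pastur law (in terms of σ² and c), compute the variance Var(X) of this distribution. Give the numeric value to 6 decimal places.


Recall the MP moments m_1 = E[X] = σ² and m_2 = E[X²] = σ⁴ (1 + c).
m_1 = E[X] = σ² = 1, so m_1² = 1.
m_2 = E[X²] = σ⁴ (1 + c) = 1 · (1 + 0.304348) = 1 · 1.304348 = 1.304348.
(Note m_2 − m_1² simplifies to c · σ⁴ = 0.304348 · 1.)

Var(X) = m_2 − m_1² = 1.304348 − 1 = 0.304348.


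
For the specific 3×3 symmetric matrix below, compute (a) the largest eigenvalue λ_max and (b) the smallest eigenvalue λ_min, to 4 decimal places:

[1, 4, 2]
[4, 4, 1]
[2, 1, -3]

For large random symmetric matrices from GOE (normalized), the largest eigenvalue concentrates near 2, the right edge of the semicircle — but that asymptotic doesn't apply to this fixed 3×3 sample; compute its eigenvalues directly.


Since M is real symmetric, all three eigenvalues are real; they are the roots of det(λI − M) = λ³ − (tr M) λ² + s λ − det M, where s is the sum of the principal 2×2 minors.
tr M = 1 + 4 + (-3) = 2.
s = (1·4 − 4²) + (1·(-3) − 2²) + (4·(-3) − 1²) = -12 + (-7) + (-13) = -32.
det M (expand along row 1) = 1·(-13) − 4·(-14) + 2·(-4) = 35.
Characteristic polynomial: λ³ − 2λ² − 32λ − 35 = 0.
Substitute λ = y + (tr M)/3 = y + 0.666667 to remove the quadratic term: y³ + p·y + q = 0 with p = s − (tr M)²/3 = -33.333333 and q = −2(tr M)³/27 + (tr M)·s/3 − det M = -56.925926.
Three real roots ⇒ use the trigonometric (Viète) form: r = 2√(−p/3) = 6.666667, φ = arccos(3q/(p·r)) = arccos(0.768500) = 0.694303 rad.
y_k = r·cos(φ/3 − 2πk/3) for k = 0, 1, 2 gives y = 6.488923, -1.920171, -4.568752.
λ_k = y_k + 0.666667 gives λ = 7.1556, -1.2535, -3.9021 (check: the sum is 2.0000 = tr M).

Hence λ_max = 7.1556 and λ_min = -3.9021.


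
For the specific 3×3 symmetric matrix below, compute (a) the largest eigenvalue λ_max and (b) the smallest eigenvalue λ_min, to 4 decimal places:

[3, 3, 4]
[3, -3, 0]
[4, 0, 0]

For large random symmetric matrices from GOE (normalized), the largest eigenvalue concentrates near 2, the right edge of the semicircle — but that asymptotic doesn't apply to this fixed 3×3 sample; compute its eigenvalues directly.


Since M is real symmetric, all three eigenvalues are real; they are the roots of det(λI − M) = λ³ − (tr M) λ² + s λ − det M, where s is the sum of the principal 2×2 minors.
tr M = 3 + (-3) + 0 = 0.
s = (3·(-3) − 3²) + (3·0 − 4²) + ((-3)·0 − 0²) = -18 + (-16) + 0 = -34.
det M (expand along row 1) = 3·0 − 3·0 + 4·12 = 48.
Characteristic polynomial: λ³ − 34λ − 48 = 0.
Substitute λ = y + (tr M)/3 = y + 0.000000 to remove the quadratic term: y³ + p·y + q = 0 with p = s − (tr M)²/3 = -34.000000 and q = −2(tr M)³/27 + (tr M)·s/3 − det M = -48.000000.
Three real roots ⇒ use the trigonometric (Viète) form: r = 2√(−p/3) = 6.733003, φ = arccos(3q/(p·r)) = arccos(0.629035) = 0.890485 rad.
y_k = r·cos(φ/3 − 2πk/3) for k = 0, 1, 2 gives y = 6.438562, -1.513793, -4.924769.
λ_k = y_k + 0.000000 gives λ = 6.4386, -1.5138, -4.9248 (check: the sum is 0.0000 = tr M).

Hence λ_max = 6.4386 and λ_min = -4.9248.


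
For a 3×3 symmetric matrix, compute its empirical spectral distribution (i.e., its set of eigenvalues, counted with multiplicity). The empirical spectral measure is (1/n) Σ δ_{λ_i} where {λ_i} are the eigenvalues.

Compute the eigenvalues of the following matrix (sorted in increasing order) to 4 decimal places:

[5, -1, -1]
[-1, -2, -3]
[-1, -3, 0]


Since M is real symmetric, all three eigenvalues are real; they are the roots of det(λI − M) = λ³ − (tr M) λ² + s λ − det M, where s is the sum of the principal 2×2 minors.
tr M = 5 + (-2) + 0 = 3.
s = (5·(-2) − (-1)²) + (5·0 − (-1)²) + ((-2)·0 − (-3)²) = -11 + (-1) + (-9) = -21.
det M (expand along row 1) = 5·(-9) − (-1)·(-3) + (-1)·1 = -49.
Characteristic polynomial: λ³ − 3λ² − 21λ + 49 = 0.
Substitute λ = y + (tr M)/3 = y + 1.000000 to remove the quadratic term: y³ + p·y + q = 0 with p = s − (tr M)²/3 = -24.000000 and q = −2(tr M)³/27 + (tr M)·s/3 − det M = 26.000000.
Three real roots ⇒ use the trigonometric (Viète) form: r = 2√(−p/3) = 5.656854, φ = arccos(3q/(p·r)) = arccos(-0.574524) = 2.182819 rad.
y_k = r·cos(φ/3 − 2πk/3) for k = 0, 1, 2 gives y = 4.224361, 1.146053, -5.370413.
λ_k = y_k + 1.000000 gives λ = 5.2244, 2.1461, -4.3704 (check: the sum is 3.0000 = tr M).

Eigenvalues sorted in increasing order: [-4.3704, 2.1461, 5.2244].


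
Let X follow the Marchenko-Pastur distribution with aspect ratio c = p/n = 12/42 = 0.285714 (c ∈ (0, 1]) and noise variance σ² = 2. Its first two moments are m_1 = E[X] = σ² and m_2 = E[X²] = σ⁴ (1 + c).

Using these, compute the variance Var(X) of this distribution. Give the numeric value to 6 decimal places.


m_1 = E[X] = σ² = 2, so m_1² = 4.
m_2 = E[X²] = σ⁴ (1 + c) = 4 · (1 + 0.285714) = 4 · 1.285714 = 5.142857.
(Note m_2 − m_1² simplifies to c · σ⁴ = 0.285714 · 4.)

Var(X) = m_2 − m_1² = 5.142857 − 4 = 1.142857.


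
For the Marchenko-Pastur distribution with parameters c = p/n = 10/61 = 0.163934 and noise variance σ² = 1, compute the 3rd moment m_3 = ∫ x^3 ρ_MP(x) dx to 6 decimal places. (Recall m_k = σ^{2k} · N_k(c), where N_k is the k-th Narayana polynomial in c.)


E[X³] = σ⁶ (1 + 3c + c²) (third MP moment). With σ² = 1 (so σ⁶ = 1) and c = 10/61 = 0.163934: E[X³] = 1 · (1 + 3·0.163934 + (0.163934)²) = 1 · 1.518678.

So E[X^3] = 1.518678.


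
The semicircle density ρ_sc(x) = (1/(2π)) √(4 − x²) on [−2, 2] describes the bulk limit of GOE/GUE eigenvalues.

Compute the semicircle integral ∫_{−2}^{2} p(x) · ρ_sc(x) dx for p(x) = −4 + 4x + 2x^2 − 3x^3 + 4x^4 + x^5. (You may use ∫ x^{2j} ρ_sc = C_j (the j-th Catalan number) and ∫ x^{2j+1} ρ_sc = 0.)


Write p(x) = Σ a_i x^i, split into monomials and integrate each against ρ_sc separately.
Using ∫ x^{2j} ρ_sc = C_j = (1/(j+1)) C(2j, j) (Catalan numbers) and ∫ x^{2j+1} ρ_sc = 0 (odd monomials vanish by symmetry):
  i = 0 (even): a_0 · C_{0} = -4 · 1 = -4
  i = 1 (odd): ∫ x^1 ρ_sc = 0 (vanishes)
  i = 2 (even): a_2 · C_{1} = 2 · 1 = 2
  i = 3 (odd): ∫ x^3 ρ_sc = 0 (vanishes)
  i = 4 (even): a_4 · C_{2} = 4 · 2 = 8
  i = 5 (odd): ∫ x^5 ρ_sc = 0 (vanishes)

Summing the contributions: ∫_{−2}^{2} p(x) ρ_sc(x) dx = (-4) + 2 + 8 = 6.


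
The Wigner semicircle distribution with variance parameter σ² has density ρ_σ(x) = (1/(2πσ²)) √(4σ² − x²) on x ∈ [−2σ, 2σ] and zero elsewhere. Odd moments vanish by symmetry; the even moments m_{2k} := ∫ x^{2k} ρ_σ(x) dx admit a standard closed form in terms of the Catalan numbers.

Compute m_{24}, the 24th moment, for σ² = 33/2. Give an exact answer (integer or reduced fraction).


By the scaled semicircle moment identity, m_{2k} = σ^{2k} · C_k with k = 12.
C_12 = (1/(k+1)) · C(2k, k) = (1/13) · C(24, 12) = (1/13) · 2704156 = 208012.
σ^{2k} = (σ²)^k = (33/2)^12 = 1667889514952984961/4096.

Therefore m_{24} = σ^{24} · C_12 = (1667889514952984961/4096) · 208012 = 86735258446100076926883/1024.


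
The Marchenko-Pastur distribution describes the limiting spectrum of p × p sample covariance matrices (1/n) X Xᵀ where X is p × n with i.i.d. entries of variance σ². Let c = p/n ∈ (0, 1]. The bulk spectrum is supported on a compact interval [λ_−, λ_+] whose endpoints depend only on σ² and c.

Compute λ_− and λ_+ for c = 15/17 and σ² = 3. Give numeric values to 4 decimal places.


c = 15/17 = 0.882353; √c = 0.939336.
λ_− = σ² (1 − √c)² = 3 · (1 − 0.939336)² = 3 · (0.060664)² = 0.011040.
λ_+ = σ² (1 + √c)² = 3 · (1 + 0.939336)² = 3 · (1.939336)² = 11.283077.

Rounded to 4 decimal places: λ_− ≈ 0.0110, λ_+ ≈ 11.2831.


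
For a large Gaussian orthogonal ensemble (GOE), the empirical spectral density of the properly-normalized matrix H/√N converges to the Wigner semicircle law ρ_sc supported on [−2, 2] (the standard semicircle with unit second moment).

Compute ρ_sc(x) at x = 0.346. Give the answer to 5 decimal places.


ρ_sc(x) = (1/(2π)) √(4 − x²). With x = 0.346:
  4 − x² = 4 − (0.346)² = 4 − 0.119716 = 3.880284.
  √(4 − x²) = 1.969844.
  1/(2π) = 0.159155.
  ρ_sc(0.346) = 0.159155 · 1.969844 = 0.313510.

Rounded to 5 decimal places: ρ_sc(0.346) ≈ 0.31351.


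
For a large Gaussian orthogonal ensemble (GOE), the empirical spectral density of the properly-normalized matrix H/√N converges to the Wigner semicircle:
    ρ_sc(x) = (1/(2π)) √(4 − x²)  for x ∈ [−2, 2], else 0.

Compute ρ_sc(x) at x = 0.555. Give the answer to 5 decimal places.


ρ_sc(x) = (1/(2π)) √(4 − x²). With x = 0.555:
  4 − x² = 4 − (0.555)² = 4 − 0.308025 = 3.691975.
  √(4 − x²) = 1.921451.
  1/(2π) = 0.159155.
  ρ_sc(0.555) = 0.159155 · 1.921451 = 0.305808.

Rounded to 5 decimal places: ρ_sc(0.555) ≈ 0.30581.


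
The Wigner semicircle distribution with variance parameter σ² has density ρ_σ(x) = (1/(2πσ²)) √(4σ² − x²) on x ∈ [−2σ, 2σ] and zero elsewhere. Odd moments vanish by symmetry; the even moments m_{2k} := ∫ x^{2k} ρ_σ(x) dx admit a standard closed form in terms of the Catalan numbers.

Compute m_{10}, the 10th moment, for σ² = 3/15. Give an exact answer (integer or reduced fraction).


By the scaled semicircle moment identity, m_{2k} = σ^{2k} · C_k with k = 5.
C_5 = (1/(k+1)) · C(2k, k) = (1/6) · C(10, 5) = (1/6) · 252 = 42.
σ^{2k} = (σ²)^k = (3/15)^5 = 1/3125.

Therefore m_{10} = σ^{10} · C_5 = (1/3125) · 42 = 42/3125.


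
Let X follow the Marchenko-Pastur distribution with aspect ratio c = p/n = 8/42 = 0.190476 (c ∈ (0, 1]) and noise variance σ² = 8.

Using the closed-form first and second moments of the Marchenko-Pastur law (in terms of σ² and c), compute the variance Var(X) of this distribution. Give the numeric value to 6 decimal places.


Recall the MP moments m_1 = E[X] = σ² and m_2 = E[X²] = σ⁴ (1 + c).
m_1 = E[X] = σ² = 8, so m_1² = 64.
m_2 = E[X²] = σ⁴ (1 + c) = 64 · (1 + 0.190476) = 64 · 1.190476 = 76.190476.
(Note m_2 − m_1² simplifies to c · σ⁴ = 0.190476 · 64.)

Var(X) = m_2 − m_1² = 76.190476 − 64 = 12.190476.


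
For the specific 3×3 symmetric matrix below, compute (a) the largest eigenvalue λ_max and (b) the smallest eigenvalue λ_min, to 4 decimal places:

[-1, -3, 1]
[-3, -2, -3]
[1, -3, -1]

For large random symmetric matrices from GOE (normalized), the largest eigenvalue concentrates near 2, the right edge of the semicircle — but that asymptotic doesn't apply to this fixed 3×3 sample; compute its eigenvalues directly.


Since M is real symmetric, all three eigenvalues are real; they are the roots of det(λI − M) = λ³ − (tr M) λ² + s λ − det M, where s is the sum of the principal 2×2 minors.
tr M = -1 + (-2) + (-1) = -4.
s = ((-1)·(-2) − (-3)²) + ((-1)·(-1) − 1²) + ((-2)·(-1) − (-3)²) = -7 + 0 + (-7) = -14.
det M (expand along row 1) = (-1)·(-7) − (-3)·6 + 1·11 = 36.
Characteristic polynomial: λ³ + 4λ² − 14λ − 36 = 0.
Substitute λ = y + (tr M)/3 = y − 1.333333 to remove the quadratic term: y³ + p·y + q = 0 with p = s − (tr M)²/3 = -19.333333 and q = −2(tr M)³/27 + (tr M)·s/3 − det M = -12.592593.
Three real roots ⇒ use the trigonometric (Viète) form: r = 2√(−p/3) = 5.077182, φ = arccos(3q/(p·r)) = arccos(0.384864) = 1.175736 rad.
y_k = r·cos(φ/3 − 2πk/3) for k = 0, 1, 2 gives y = 4.692232, -0.666667, -4.025566.
λ_k = y_k − 1.333333 gives λ = 3.3589, -2.0000, -5.3589 (check: the sum is -4.0000 = tr M).

Hence λ_max = 3.3589 and λ_min = -5.3589.
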